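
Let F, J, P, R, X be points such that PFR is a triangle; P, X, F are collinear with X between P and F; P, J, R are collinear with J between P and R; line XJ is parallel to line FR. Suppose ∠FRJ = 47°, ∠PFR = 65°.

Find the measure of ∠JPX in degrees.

1. ∠FRP = 47°  [J on ray RP]
2. ∠FPR = 68°  [△PFR]
3. ∠JPX = 68°  [X on PF, J on PR]

∠JPX = 68°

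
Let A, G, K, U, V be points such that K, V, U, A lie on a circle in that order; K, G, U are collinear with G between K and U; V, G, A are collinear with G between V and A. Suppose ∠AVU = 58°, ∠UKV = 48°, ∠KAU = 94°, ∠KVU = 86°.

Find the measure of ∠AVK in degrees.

∠AVK = 28°

1. ∠AKU = 58°  [same arc UA]
2. ∠AUK = 28°  [△KUA]
3. ∠AVK = 28°  [same arc KA]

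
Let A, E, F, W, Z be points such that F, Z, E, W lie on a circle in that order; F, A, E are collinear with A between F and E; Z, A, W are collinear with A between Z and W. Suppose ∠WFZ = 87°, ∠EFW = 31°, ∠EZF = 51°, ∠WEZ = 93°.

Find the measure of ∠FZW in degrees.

1. ∠EWF = 129°  [cyclic FZEW, opposite ∠Z+∠W]
2. ∠FEW = 20°  [△FEW]
3. ∠FZW = 20°  [same arc FW]

∠FZW = 20°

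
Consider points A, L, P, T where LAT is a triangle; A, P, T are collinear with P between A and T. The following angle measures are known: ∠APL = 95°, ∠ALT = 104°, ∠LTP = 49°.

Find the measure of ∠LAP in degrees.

1. ∠ATL = 49°  [P on ray TA]
2. ∠LAT = 27°  [△LAT]
3. ∠LAP = 27°  [P on ray AT]

∠LAP = 27°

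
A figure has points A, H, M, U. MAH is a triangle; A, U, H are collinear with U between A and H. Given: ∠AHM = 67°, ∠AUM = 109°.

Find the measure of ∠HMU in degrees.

1. ∠MHU = 67°  [U on ray HA]
2. ∠HUM = 71°  [linear pair at U on AH]
3. ∠HMU = 42°  [△MUH]

∠HMU = 42°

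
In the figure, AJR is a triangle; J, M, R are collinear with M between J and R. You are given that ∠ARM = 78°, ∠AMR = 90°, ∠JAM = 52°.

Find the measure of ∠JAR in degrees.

1. ∠ARJ = 78°  [M on ray RJ]
2. ∠AMJ = 90°  [linear pair at M on JR]
3. ∠AJM = 38°  [△AJM]
4. ∠AJR = 38°  [M on ray JR]
5. ∠JAR = 64°  [△AJR]

∠JAR = 64°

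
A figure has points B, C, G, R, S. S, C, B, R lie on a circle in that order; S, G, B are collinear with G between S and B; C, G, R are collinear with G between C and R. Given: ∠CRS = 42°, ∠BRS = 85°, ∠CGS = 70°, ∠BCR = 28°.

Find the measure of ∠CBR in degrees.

1. ∠CBS = 42°  [same arc SC]
2. ∠BCS = 95°  [cyclic SCBR, opposite ∠C+∠R]
3. ∠BSC = 43°  [△SCB]
4. ∠BRC = 43°  [same arc CB]
5. ∠CBR = 109°  [△CBR]

∠CBR = 109°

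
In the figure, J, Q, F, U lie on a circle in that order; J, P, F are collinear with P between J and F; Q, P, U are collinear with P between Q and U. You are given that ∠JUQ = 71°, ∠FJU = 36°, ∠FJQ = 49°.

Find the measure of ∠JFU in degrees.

∠JFU = 24°

1. ∠JPU = 73°  [△JPU]
2. ∠FUQ = 49°  [same arc QF]
3. ∠FPU = 107°  [linear pair at P on JF]
4. ∠JFU = 24°  [△FPU]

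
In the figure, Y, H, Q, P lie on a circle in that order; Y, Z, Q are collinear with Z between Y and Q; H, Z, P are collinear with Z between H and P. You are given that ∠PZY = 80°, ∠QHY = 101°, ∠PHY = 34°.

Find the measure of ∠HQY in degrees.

∠HQY = 33°

1. ∠HZQ = 80°  [vertical angles at Z]
2. ∠HZY = 100°  [linear pair at Z on YQ]
3. ∠HYQ = 46°  [△YZH]
4. ∠HQY = 33°  [△YHQ]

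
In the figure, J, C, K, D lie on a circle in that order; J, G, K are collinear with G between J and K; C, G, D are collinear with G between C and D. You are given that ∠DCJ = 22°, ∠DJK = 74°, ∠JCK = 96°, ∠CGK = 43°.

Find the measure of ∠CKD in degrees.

∠CKD = 85°

1. ∠DKJ = 22°  [same arc JD]
2. ∠DCK = 74°  [same arc KD]
3. ∠DGJ = 43°  [vertical angles at G]
4. ∠DGK = 137°  [linear pair at G on JK]
5. ∠CDK = 21°  [△KGD]
6. ∠CKD = 85°  [△CKD]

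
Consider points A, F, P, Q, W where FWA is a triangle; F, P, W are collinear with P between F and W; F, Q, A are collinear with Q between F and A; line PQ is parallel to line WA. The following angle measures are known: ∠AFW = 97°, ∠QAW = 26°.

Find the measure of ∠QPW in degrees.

∠QPW = 123°

1. ∠FAW = 26°  [Q on ray AF]
2. ∠AWF = 57°  [△FWA]
3. ∠FPQ = 57°  [PQ∥WA, corresponding at P]
4. ∠QPW = 123°  [linear pair at P on FW]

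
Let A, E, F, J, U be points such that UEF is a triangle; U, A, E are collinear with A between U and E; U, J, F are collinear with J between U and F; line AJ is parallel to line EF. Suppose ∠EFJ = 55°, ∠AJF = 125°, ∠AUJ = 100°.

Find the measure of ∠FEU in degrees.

∠FEU = 25°

1. ∠EFU = 55°  [J on ray FU]
2. ∠EUF = 100°  [A on UE, J on UF]
3. ∠FEU = 25°  [△UEF]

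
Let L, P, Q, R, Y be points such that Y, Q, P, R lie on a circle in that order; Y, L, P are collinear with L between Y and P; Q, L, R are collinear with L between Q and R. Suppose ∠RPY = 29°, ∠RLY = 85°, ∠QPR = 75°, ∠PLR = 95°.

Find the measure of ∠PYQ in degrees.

1. ∠RQY = 29°  [same arc YR]
2. ∠QLY = 95°  [vertical angles at L]
3. ∠PYQ = 56°  [△YLQ]

∠PYQ = 56°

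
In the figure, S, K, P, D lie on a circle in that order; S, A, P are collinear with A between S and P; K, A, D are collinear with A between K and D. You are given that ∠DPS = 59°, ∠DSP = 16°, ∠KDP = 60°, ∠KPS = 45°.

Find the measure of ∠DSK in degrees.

1. ∠DKS = 59°  [same arc SD]
2. ∠KDS = 45°  [same arc SK]
3. ∠DSK = 76°  [△SKD]

∠DSK = 76°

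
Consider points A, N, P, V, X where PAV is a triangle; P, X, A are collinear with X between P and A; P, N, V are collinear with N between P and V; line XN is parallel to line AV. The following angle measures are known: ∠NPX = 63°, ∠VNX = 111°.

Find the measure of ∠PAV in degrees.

1. ∠PNX = 69°  [linear pair at N on PV]
2. ∠NXP = 48°  [△PXN]
3. ∠PAV = 48°  [XN∥AV, corresponding at X]

∠PAV = 48°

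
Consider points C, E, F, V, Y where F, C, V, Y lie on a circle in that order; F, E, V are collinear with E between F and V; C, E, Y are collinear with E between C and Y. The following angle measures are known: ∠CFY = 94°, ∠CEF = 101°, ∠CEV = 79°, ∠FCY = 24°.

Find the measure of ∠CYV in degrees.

∠CYV = 55°

1. ∠VEY = 101°  [vertical angles at E]
2. ∠FVY = 24°  [same arc FY]
3. ∠CYV = 55°  [△VEY]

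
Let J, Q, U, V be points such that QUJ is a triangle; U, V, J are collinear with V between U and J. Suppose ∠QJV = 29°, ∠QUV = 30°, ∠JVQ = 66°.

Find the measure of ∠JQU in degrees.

1. ∠QJU = 29°  [V on ray JU]
2. ∠JUQ = 30°  [V on ray UJ]
3. ∠JQU = 121°  [△QUJ]

∠JQU = 121°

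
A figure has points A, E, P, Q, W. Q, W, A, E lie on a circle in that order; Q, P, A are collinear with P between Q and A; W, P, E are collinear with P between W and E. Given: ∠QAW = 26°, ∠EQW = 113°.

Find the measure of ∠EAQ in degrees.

1. ∠QEW = 26°  [same arc QW]
2. ∠EWQ = 41°  [△QWE]
3. ∠EAQ = 41°  [same arc QE]

∠EAQ = 41°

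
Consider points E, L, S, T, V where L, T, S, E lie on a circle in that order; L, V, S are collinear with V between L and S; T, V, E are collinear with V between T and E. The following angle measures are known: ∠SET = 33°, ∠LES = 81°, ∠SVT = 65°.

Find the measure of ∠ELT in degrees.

∠ELT = 100°

1. ∠SLT = 33°  [same arc TS]
2. ∠LTS = 99°  [cyclic LTSE, opposite ∠T+∠E]
3. ∠LVT = 115°  [linear pair at V on LS]
4. ∠LST = 48°  [△LTS]
5. ∠ETL = 32°  [△LVT]
6. ∠LET = 48°  [same arc LT]
7. ∠ELT = 100°  [△LTE]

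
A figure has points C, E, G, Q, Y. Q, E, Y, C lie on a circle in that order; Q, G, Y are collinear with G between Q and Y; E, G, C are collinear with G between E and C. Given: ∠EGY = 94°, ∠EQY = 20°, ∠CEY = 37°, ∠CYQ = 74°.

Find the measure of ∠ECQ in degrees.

1. ∠CGQ = 94°  [vertical angles at G]
2. ∠CQY = 37°  [same arc YC]
3. ∠ECQ = 49°  [△QGC]

∠ECQ = 49°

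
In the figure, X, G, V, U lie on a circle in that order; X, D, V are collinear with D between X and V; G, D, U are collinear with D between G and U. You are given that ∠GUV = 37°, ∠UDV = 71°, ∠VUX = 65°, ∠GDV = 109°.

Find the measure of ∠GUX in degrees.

1. ∠UVX = 72°  [△VDU]
2. ∠UDX = 109°  [linear pair at D on XV]
3. ∠UXV = 43°  [△XVU]
4. ∠GUX = 28°  [△XDU]

∠GUX = 28°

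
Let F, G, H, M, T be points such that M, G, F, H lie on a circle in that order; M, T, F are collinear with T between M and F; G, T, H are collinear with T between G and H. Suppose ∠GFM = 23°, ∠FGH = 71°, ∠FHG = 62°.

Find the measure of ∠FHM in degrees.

∠FHM = 85°

1. ∠FMG = 62°  [same arc GF]
2. ∠FGM = 95°  [△MGF]
3. ∠FHM = 85°  [cyclic MGFH, opposite ∠G+∠H]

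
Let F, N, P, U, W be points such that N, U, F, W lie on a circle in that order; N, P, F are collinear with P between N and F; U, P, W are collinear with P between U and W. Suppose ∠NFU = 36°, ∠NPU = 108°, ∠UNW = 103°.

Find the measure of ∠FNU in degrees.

1. ∠NWU = 36°  [same arc NU]
2. ∠NUW = 41°  [△NUW]
3. ∠FNU = 31°  [△NPU]

∠FNU = 31°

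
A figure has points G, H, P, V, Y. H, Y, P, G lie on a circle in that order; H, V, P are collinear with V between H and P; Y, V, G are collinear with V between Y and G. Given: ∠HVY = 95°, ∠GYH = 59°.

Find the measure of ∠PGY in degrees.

∠PGY = 26°

1. ∠GVP = 95°  [vertical angles at V]
2. ∠GPH = 59°  [same arc HG]
3. ∠PGY = 26°  [△PVG]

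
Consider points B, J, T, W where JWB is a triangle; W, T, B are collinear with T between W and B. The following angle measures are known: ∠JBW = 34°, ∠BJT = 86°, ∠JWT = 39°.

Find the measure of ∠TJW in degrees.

∠TJW = 21°

1. ∠JBT = 34°  [T on ray BW]
2. ∠BTJ = 60°  [△JTB]
3. ∠JTW = 120°  [linear pair at T on WB]
4. ∠TJW = 21°  [△JWT]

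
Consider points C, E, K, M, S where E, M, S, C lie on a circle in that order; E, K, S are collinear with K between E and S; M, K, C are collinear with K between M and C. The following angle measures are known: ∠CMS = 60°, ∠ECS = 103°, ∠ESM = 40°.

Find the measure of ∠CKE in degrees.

∠CKE = 80°

1. ∠CES = 60°  [same arc SC]
2. ∠ECM = 40°  [same arc EM]
3. ∠CKE = 80°  [△EKC]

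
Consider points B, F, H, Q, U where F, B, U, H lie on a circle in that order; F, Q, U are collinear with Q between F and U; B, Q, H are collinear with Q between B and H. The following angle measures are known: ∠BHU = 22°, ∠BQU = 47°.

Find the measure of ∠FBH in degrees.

1. ∠BFU = 22°  [same arc BU]
2. ∠BQF = 133°  [linear pair at Q on FU]
3. ∠FBH = 25°  [△FQB]

∠FBH = 25°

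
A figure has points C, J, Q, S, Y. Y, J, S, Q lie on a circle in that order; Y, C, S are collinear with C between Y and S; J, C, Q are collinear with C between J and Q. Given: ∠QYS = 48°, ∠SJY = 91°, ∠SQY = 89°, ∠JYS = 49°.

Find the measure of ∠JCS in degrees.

∠JCS = 92°

1. ∠QJS = 48°  [same arc SQ]
2. ∠JSY = 40°  [△YJS]
3. ∠JCS = 92°  [△JCS]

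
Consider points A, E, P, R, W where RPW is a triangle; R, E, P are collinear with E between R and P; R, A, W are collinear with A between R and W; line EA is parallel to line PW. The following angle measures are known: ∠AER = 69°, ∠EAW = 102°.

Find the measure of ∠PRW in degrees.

∠PRW = 33°

1. ∠EAR = 78°  [linear pair at A on RW]
2. ∠ARE = 33°  [△REA]
3. ∠PRW = 33°  [E on RP, A on RW]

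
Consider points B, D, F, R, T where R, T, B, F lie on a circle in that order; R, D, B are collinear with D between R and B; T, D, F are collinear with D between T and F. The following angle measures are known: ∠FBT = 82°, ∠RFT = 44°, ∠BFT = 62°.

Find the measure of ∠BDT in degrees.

1. ∠BTF = 36°  [△TBF]
2. ∠RBT = 44°  [same arc RT]
3. ∠BDT = 100°  [△TDB]

∠BDT = 100°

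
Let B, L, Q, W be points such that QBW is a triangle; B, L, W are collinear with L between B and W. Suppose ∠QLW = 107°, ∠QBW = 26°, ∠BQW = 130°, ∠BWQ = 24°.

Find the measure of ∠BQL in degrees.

∠BQL = 81°

1. ∠BLQ = 73°  [linear pair at L on BW]
2. ∠LBQ = 26°  [L on ray BW]
3. ∠BQL = 81°  [△QBL]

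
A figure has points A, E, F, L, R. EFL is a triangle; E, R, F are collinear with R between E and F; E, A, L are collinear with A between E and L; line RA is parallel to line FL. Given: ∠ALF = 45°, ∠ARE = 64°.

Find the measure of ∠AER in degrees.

∠AER = 71°

1. ∠ELF = 45°  [A on ray LE]
2. ∠EFL = 64°  [RA∥FL, corresponding at R]
3. ∠FEL = 71°  [△EFL]
4. ∠AER = 71°  [R on EF, A on EL]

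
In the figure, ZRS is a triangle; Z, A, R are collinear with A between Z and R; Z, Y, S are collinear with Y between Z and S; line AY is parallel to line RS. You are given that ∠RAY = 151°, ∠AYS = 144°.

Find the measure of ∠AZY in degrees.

∠AZY = 115°

1. ∠YAZ = 29°  [linear pair at A on ZR]
2. ∠AYZ = 36°  [linear pair at Y on ZS]
3. ∠AZY = 115°  [△ZAY]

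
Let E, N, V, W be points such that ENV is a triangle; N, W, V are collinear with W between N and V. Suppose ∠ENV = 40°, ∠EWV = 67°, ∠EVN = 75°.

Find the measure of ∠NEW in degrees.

∠NEW = 27°

1. ∠ENW = 40°  [W on ray NV]
2. ∠EWN = 113°  [linear pair at W on NV]
3. ∠NEW = 27°  [△ENW]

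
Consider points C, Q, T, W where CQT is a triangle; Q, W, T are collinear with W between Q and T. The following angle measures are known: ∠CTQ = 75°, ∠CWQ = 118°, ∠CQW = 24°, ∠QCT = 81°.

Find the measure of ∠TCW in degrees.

1. ∠CTW = 75°  [W on ray TQ]
2. ∠CWT = 62°  [linear pair at W on QT]
3. ∠TCW = 43°  [△CWT]

∠TCW = 43°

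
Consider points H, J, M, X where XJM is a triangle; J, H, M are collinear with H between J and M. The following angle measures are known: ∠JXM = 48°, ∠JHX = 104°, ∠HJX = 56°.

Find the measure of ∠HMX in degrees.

∠HMX = 76°

1. ∠MJX = 56°  [H on ray JM]
2. ∠JMX = 76°  [△XJM]
3. ∠HMX = 76°  [H on ray MJ]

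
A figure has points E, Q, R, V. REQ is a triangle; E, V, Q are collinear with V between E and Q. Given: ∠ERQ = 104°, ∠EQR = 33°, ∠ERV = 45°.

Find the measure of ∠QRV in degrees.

1. ∠QER = 43°  [△REQ]
2. ∠RQV = 33°  [V on ray QE]
3. ∠REV = 43°  [V on ray EQ]
4. ∠EVR = 92°  [△REV]
5. ∠QVR = 88°  [linear pair at V on EQ]
6. ∠QRV = 59°  [△RVQ]

∠QRV = 59°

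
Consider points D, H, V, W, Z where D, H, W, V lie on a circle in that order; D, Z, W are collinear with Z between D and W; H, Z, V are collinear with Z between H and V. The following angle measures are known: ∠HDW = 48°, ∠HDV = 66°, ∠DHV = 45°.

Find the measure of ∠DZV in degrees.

∠DZV = 93°

1. ∠HVW = 48°  [same arc HW]
2. ∠DWV = 45°  [same arc DV]
3. ∠VZW = 87°  [△WZV]
4. ∠DZV = 93°  [linear pair at Z on DW]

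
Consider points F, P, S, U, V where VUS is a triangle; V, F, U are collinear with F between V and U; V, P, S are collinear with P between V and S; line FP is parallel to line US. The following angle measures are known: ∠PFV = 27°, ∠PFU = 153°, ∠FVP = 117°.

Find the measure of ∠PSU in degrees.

1. ∠FPV = 36°  [△VFP]
2. ∠FPS = 144°  [linear pair at P on VS]
3. ∠PSU = 36°  [FP∥US, co-interior at S–P]

∠PSU = 36°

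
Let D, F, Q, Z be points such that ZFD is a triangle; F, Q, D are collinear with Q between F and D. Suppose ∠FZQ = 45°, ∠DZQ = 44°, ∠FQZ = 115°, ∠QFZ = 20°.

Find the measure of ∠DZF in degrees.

1. ∠DQZ = 65°  [linear pair at Q on FD]
2. ∠DFZ = 20°  [Q on ray FD]
3. ∠QDZ = 71°  [△ZQD]
4. ∠FDZ = 71°  [Q on ray DF]
5. ∠DZF = 89°  [△ZFD]

∠DZF = 89°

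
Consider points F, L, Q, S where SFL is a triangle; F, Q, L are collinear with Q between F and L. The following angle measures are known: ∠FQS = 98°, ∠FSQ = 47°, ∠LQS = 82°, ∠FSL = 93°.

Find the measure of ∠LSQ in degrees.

1. ∠QFS = 35°  [△SFQ]
2. ∠LFS = 35°  [Q on ray FL]
3. ∠FLS = 52°  [△SFL]
4. ∠QLS = 52°  [Q on ray LF]
5. ∠LSQ = 46°  [△SQL]

∠LSQ = 46°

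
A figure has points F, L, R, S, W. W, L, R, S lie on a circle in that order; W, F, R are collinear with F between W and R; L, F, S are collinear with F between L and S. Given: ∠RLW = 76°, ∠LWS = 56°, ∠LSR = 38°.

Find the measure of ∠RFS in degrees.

∠RFS = 84°

1. ∠RSW = 104°  [cyclic WLRS, opposite ∠L+∠S]
2. ∠LRS = 124°  [cyclic WLRS, opposite ∠W+∠R]
3. ∠RLS = 18°  [△LRS]
4. ∠RWS = 18°  [same arc RS]
5. ∠SRW = 58°  [△WRS]
6. ∠RFS = 84°  [△RFS]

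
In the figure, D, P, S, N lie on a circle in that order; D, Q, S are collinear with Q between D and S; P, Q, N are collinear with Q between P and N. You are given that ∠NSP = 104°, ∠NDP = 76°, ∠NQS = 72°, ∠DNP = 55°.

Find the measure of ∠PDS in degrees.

∠PDS = 59°

1. ∠DPN = 49°  [△DPN]
2. ∠DQP = 72°  [vertical angles at Q]
3. ∠PDS = 59°  [△DQP]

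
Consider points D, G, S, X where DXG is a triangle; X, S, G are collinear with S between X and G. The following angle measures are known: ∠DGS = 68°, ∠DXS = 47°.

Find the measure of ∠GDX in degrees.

∠GDX = 65°

1. ∠DGX = 68°  [S on ray GX]
2. ∠DXG = 47°  [S on ray XG]
3. ∠GDX = 65°  [△DXG]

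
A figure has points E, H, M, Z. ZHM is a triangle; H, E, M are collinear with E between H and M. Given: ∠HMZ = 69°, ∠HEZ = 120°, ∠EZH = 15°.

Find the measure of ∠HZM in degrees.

1. ∠EHZ = 45°  [△ZHE]
2. ∠MHZ = 45°  [E on ray HM]
3. ∠HZM = 66°  [△ZHM]

∠HZM = 66°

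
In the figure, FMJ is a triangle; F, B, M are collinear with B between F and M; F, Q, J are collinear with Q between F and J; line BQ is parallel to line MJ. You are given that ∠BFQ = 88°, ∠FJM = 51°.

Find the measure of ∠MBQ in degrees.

∠MBQ = 139°

1. ∠JFM = 88°  [B on FM, Q on FJ]
2. ∠FMJ = 41°  [△FMJ]
3. ∠FBQ = 41°  [BQ∥MJ, corresponding at B]
4. ∠MBQ = 139°  [linear pair at B on FM]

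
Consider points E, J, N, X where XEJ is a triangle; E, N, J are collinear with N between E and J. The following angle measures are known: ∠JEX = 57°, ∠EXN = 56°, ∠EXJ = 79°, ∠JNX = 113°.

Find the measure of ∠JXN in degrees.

1. ∠EJX = 44°  [△XEJ]
2. ∠NJX = 44°  [N on ray JE]
3. ∠JXN = 23°  [△XNJ]

∠JXN = 23°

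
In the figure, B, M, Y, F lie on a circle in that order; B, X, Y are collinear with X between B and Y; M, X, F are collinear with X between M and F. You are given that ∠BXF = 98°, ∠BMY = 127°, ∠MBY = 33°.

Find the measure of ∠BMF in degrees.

∠BMF = 65°

1. ∠MXY = 98°  [vertical angles at X]
2. ∠BXM = 82°  [linear pair at X on BY]
3. ∠BMF = 65°  [△BXM]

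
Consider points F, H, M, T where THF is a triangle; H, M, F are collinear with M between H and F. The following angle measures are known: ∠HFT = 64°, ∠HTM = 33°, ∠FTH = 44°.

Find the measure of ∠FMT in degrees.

∠FMT = 105°

1. ∠FHT = 72°  [△THF]
2. ∠MHT = 72°  [M on ray HF]
3. ∠HMT = 75°  [△THM]
4. ∠FMT = 105°  [linear pair at M on HF]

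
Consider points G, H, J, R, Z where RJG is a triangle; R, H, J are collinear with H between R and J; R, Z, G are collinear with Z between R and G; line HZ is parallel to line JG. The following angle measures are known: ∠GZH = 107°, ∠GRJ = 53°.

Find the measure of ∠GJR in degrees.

1. ∠HZR = 73°  [linear pair at Z on RG]
2. ∠HRZ = 53°  [H on RJ, Z on RG]
3. ∠RHZ = 54°  [△RHZ]
4. ∠GJR = 54°  [HZ∥JG, corresponding at H]

∠GJR = 54°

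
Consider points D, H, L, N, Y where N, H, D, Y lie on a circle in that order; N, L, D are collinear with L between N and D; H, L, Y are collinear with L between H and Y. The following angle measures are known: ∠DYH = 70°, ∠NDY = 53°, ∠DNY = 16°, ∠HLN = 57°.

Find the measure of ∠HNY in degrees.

∠HNY = 86°

1. ∠DHY = 16°  [same arc DY]
2. ∠HDY = 94°  [△HDY]
3. ∠HNY = 86°  [cyclic NHDY, opposite ∠N+∠D]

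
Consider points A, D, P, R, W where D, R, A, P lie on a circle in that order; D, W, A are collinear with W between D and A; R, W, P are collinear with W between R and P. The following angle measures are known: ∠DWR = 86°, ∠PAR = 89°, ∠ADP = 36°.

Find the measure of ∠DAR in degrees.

∠DAR = 50°

1. ∠AWR = 94°  [linear pair at W on DA]
2. ∠ARP = 36°  [same arc AP]
3. ∠DAR = 50°  [△RWA]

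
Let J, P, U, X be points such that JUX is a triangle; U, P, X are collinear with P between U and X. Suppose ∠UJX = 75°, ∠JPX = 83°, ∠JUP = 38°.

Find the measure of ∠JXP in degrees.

1. ∠JUX = 38°  [P on ray UX]
2. ∠JXU = 67°  [△JUX]
3. ∠JXP = 67°  [P on ray XU]

∠JXP = 67°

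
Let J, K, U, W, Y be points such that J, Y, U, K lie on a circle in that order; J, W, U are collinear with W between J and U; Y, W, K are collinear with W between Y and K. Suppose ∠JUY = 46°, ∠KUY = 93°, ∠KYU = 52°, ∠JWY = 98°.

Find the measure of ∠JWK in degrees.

∠JWK = 82°

1. ∠JKY = 46°  [same arc JY]
2. ∠KJU = 52°  [same arc UK]
3. ∠JWK = 82°  [△JWK]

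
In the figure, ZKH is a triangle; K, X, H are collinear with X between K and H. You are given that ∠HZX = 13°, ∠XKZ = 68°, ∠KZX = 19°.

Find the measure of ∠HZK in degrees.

∠HZK = 32°

1. ∠KXZ = 93°  [△ZKX]
2. ∠HKZ = 68°  [X on ray KH]
3. ∠HXZ = 87°  [linear pair at X on KH]
4. ∠XHZ = 80°  [△ZXH]
5. ∠KHZ = 80°  [X on ray HK]
6. ∠HZK = 32°  [△ZKH]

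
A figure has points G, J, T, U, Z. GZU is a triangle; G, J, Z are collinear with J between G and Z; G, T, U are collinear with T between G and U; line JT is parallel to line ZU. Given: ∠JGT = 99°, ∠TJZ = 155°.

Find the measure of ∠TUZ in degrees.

1. ∠GJT = 25°  [linear pair at J on GZ]
2. ∠GTJ = 56°  [△GJT]
3. ∠JTU = 124°  [linear pair at T on GU]
4. ∠TUZ = 56°  [JT∥ZU, co-interior at U–T]

∠TUZ = 56°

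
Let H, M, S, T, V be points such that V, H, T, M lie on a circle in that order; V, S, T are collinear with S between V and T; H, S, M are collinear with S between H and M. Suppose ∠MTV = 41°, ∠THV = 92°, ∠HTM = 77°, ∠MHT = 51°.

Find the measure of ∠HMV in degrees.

∠HMV = 36°

1. ∠MHV = 41°  [same arc VM]
2. ∠HVM = 103°  [cyclic VHTM, opposite ∠V+∠T]
3. ∠HMV = 36°  [△VHM]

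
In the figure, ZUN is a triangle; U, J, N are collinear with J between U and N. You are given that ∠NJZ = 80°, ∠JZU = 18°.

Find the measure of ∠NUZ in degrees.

1. ∠UJZ = 100°  [linear pair at J on UN]
2. ∠JUZ = 62°  [△ZUJ]
3. ∠NUZ = 62°  [J on ray UN]

∠NUZ = 62°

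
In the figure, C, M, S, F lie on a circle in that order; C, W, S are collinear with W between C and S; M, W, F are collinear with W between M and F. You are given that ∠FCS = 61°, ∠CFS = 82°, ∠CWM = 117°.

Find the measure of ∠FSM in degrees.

∠FSM = 93°

1. ∠FMS = 61°  [same arc SF]
2. ∠CSF = 37°  [△CSF]
3. ∠FWS = 117°  [vertical angles at W]
4. ∠MFS = 26°  [△SWF]
5. ∠FSM = 93°  [△MSF]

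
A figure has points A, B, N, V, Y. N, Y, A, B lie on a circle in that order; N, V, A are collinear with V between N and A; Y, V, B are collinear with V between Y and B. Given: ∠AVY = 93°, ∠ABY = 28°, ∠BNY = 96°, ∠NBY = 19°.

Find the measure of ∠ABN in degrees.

1. ∠BVN = 93°  [vertical angles at V]
2. ∠BYN = 65°  [△NYB]
3. ∠ANB = 68°  [△NVB]
4. ∠BAN = 65°  [same arc NB]
5. ∠ABN = 47°  [△NAB]

∠ABN = 47°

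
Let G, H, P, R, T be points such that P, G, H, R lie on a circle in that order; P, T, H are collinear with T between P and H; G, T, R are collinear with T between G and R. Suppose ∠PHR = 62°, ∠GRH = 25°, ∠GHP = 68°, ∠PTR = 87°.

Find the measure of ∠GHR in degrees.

∠GHR = 130°

1. ∠PGR = 62°  [same arc PR]
2. ∠GRP = 68°  [same arc PG]
3. ∠GPR = 50°  [△PGR]
4. ∠GHR = 130°  [cyclic PGHR, opposite ∠P+∠H]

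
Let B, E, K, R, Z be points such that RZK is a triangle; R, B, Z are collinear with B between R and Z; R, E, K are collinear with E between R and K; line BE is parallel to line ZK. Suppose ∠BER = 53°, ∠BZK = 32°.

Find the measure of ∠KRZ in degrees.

1. ∠RKZ = 53°  [BE∥ZK, corresponding at E]
2. ∠KZR = 32°  [B on ray ZR]
3. ∠KRZ = 95°  [△RZK]

∠KRZ = 95°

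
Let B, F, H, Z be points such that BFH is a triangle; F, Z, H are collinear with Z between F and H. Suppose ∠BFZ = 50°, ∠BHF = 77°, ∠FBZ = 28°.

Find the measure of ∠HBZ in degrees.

1. ∠BZF = 102°  [△BFZ]
2. ∠BHZ = 77°  [Z on ray HF]
3. ∠BZH = 78°  [linear pair at Z on FH]
4. ∠HBZ = 25°  [△BZH]

∠HBZ = 25°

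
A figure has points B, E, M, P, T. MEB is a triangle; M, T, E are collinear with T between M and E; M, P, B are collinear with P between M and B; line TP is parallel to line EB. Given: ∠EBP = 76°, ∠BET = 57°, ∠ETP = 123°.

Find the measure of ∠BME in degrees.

∠BME = 47°

1. ∠EBM = 76°  [P on ray BM]
2. ∠BEM = 57°  [T on ray EM]
3. ∠BME = 47°  [△MEB]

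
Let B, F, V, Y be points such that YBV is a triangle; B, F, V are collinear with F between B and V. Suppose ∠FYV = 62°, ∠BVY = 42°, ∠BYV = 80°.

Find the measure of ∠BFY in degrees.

1. ∠FVY = 42°  [F on ray VB]
2. ∠VFY = 76°  [△YFV]
3. ∠BFY = 104°  [linear pair at F on BV]

∠BFY = 104°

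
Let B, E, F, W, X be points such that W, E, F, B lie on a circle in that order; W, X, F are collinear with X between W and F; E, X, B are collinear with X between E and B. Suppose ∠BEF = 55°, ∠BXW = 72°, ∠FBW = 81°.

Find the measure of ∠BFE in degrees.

1. ∠BWF = 55°  [same arc FB]
2. ∠BXF = 108°  [linear pair at X on WF]
3. ∠BFW = 44°  [△WFB]
4. ∠EBF = 28°  [△FXB]
5. ∠BFE = 97°  [△EFB]

∠BFE = 97°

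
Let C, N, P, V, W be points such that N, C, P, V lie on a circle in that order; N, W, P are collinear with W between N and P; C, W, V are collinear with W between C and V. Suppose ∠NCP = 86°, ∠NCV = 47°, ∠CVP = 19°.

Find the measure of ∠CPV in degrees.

1. ∠NVP = 94°  [cyclic NCPV, opposite ∠C+∠V]
2. ∠NPV = 47°  [same arc NV]
3. ∠PNV = 39°  [△NPV]
4. ∠PCV = 39°  [same arc PV]
5. ∠CPV = 122°  [△CPV]

∠CPV = 122°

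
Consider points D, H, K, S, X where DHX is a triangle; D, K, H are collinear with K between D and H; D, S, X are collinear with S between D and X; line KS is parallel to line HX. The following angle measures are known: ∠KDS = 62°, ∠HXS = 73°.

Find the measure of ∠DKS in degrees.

∠DKS = 45°

1. ∠HDX = 62°  [K on DH, S on DX]
2. ∠DXH = 73°  [S on ray XD]
3. ∠DHX = 45°  [△DHX]
4. ∠DKS = 45°  [KS∥HX, corresponding at K]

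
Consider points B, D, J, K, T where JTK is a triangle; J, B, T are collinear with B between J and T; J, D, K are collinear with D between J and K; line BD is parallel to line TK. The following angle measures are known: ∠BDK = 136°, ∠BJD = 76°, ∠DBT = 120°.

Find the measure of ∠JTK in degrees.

∠JTK = 60°

1. ∠BDJ = 44°  [linear pair at D on JK]
2. ∠DBJ = 60°  [△JBD]
3. ∠JTK = 60°  [BD∥TK, corresponding at B]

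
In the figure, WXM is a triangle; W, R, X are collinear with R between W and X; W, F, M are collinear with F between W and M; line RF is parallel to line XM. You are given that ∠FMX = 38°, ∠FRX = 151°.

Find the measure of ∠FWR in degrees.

1. ∠WMX = 38°  [F on ray MW]
2. ∠FRW = 29°  [linear pair at R on WX]
3. ∠RFW = 38°  [RF∥XM, corresponding at F]
4. ∠FWR = 113°  [△WRF]

∠FWR = 113°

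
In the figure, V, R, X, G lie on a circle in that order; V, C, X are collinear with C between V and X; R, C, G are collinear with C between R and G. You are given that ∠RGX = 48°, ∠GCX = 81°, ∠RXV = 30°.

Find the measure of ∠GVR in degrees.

∠GVR = 99°

1. ∠RVX = 48°  [same arc RX]
2. ∠RCV = 81°  [vertical angles at C]
3. ∠RGV = 30°  [same arc VR]
4. ∠GRV = 51°  [△VCR]
5. ∠GVR = 99°  [△VRG]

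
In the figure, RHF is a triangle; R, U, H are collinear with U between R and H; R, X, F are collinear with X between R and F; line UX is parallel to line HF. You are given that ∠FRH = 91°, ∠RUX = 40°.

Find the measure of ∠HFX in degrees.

1. ∠URX = 91°  [U on RH, X on RF]
2. ∠RXU = 49°  [△RUX]
3. ∠FXU = 131°  [linear pair at X on RF]
4. ∠HFX = 49°  [UX∥HF, co-interior at F–X]

∠HFX = 49°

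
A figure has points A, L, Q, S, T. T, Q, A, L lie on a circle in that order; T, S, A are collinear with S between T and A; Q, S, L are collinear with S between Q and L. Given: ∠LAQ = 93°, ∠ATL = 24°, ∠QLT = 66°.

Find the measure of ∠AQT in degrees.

1. ∠AQL = 24°  [same arc AL]
2. ∠QAT = 66°  [same arc TQ]
3. ∠ALQ = 63°  [△QAL]
4. ∠ATQ = 63°  [same arc QA]
5. ∠AQT = 51°  [△TQA]

∠AQT = 51°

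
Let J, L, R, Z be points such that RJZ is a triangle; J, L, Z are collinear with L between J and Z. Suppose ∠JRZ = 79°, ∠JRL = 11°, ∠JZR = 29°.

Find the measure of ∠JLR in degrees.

∠JLR = 97°

1. ∠RJZ = 72°  [△RJZ]
2. ∠LJR = 72°  [L on ray JZ]
3. ∠JLR = 97°  [△RJL]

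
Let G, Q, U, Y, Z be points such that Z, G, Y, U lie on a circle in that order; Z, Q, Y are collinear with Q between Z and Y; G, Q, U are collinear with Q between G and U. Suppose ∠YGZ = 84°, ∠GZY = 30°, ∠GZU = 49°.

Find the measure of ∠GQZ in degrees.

1. ∠GYZ = 66°  [△ZGY]
2. ∠GUZ = 66°  [same arc ZG]
3. ∠UGZ = 65°  [△ZGU]
4. ∠GQZ = 85°  [△ZQG]

∠GQZ = 85°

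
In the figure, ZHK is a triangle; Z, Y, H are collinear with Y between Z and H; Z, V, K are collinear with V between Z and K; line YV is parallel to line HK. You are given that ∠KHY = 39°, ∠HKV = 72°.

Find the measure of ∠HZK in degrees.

1. ∠KHZ = 39°  [Y on ray HZ]
2. ∠HKZ = 72°  [V on ray KZ]
3. ∠HZK = 69°  [△ZHK]

∠HZK = 69°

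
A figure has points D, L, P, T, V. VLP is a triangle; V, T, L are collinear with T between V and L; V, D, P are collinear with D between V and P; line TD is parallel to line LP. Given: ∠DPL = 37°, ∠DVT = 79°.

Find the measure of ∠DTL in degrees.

1. ∠LPV = 37°  [D on ray PV]
2. ∠LVP = 79°  [T on VL, D on VP]
3. ∠PLV = 64°  [△VLP]
4. ∠DTV = 64°  [TD∥LP, corresponding at T]
5. ∠DTL = 116°  [linear pair at T on VL]

∠DTL = 116°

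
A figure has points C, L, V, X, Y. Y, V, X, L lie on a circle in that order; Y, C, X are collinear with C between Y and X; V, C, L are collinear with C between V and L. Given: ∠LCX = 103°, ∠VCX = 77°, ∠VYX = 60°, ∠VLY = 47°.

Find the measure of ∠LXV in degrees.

∠LXV = 64°

1. ∠VCY = 103°  [vertical angles at C]
2. ∠LVY = 17°  [△YCV]
3. ∠LYV = 116°  [△YVL]
4. ∠LXV = 64°  [cyclic YVXL, opposite ∠Y+∠X]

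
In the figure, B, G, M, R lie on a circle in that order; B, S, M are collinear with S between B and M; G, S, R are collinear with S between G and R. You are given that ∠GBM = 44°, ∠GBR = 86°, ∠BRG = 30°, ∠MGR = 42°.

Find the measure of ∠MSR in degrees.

∠MSR = 72°

1. ∠GRM = 44°  [same arc GM]
2. ∠BGR = 64°  [△BGR]
3. ∠BMR = 64°  [same arc BR]
4. ∠MSR = 72°  [△MSR]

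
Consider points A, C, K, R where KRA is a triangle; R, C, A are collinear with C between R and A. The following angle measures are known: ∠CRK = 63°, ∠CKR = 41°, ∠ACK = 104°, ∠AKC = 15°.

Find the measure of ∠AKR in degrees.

∠AKR = 56°

1. ∠ARK = 63°  [C on ray RA]
2. ∠CAK = 61°  [△KCA]
3. ∠KAR = 61°  [C on ray AR]
4. ∠AKR = 56°  [△KRA]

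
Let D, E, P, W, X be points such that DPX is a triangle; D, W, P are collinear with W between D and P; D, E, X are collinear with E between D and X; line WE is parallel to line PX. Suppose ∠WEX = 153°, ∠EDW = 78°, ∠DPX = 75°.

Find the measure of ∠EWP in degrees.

1. ∠DEW = 27°  [linear pair at E on DX]
2. ∠DWE = 75°  [△DWE]
3. ∠EWP = 105°  [linear pair at W on DP]

∠EWP = 105°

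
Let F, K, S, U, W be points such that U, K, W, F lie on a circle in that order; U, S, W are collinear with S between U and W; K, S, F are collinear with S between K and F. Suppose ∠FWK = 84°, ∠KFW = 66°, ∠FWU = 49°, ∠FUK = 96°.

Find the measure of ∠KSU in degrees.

1. ∠KUW = 66°  [same arc KW]
2. ∠FKU = 49°  [same arc UF]
3. ∠KSU = 65°  [△USK]

∠KSU = 65°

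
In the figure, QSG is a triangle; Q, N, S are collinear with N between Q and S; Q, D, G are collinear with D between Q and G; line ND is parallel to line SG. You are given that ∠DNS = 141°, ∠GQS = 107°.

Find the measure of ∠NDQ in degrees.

1. ∠DNQ = 39°  [linear pair at N on QS]
2. ∠DQN = 107°  [N on QS, D on QG]
3. ∠NDQ = 34°  [△QND]

∠NDQ = 34°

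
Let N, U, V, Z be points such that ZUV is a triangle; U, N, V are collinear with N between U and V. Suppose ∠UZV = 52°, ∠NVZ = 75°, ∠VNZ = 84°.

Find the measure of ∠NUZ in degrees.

1. ∠UVZ = 75°  [N on ray VU]
2. ∠VUZ = 53°  [△ZUV]
3. ∠NUZ = 53°  [N on ray UV]

∠NUZ = 53°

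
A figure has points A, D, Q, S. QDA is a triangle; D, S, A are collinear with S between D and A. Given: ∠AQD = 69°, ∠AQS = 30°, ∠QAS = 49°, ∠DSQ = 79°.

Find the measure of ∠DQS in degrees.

∠DQS = 39°

1. ∠DAQ = 49°  [S on ray AD]
2. ∠ADQ = 62°  [△QDA]
3. ∠QDS = 62°  [S on ray DA]
4. ∠DQS = 39°  [△QDS]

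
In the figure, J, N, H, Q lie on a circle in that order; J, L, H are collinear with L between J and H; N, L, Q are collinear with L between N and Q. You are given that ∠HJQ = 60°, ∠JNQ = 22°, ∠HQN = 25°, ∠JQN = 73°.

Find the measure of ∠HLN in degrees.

∠HLN = 47°

1. ∠HNQ = 60°  [same arc HQ]
2. ∠JHN = 73°  [same arc JN]
3. ∠HLN = 47°  [△NLH]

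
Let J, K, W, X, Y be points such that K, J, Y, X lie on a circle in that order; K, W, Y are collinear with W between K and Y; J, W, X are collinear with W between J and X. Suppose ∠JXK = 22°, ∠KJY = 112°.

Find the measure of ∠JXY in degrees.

1. ∠JYK = 22°  [same arc KJ]
2. ∠JKY = 46°  [△KJY]
3. ∠JXY = 46°  [same arc JY]

∠JXY = 46°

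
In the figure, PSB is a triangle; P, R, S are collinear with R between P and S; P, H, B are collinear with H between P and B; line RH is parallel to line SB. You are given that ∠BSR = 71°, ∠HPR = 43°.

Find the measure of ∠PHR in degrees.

∠PHR = 66°

1. ∠BSP = 71°  [R on ray SP]
2. ∠BPS = 43°  [R on PS, H on PB]
3. ∠PBS = 66°  [△PSB]
4. ∠PHR = 66°  [RH∥SB, corresponding at H]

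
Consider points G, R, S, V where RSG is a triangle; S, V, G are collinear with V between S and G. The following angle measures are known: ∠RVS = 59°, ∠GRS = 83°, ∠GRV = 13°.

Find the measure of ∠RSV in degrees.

∠RSV = 51°

1. ∠GVR = 121°  [linear pair at V on SG]
2. ∠RGV = 46°  [△RVG]
3. ∠RGS = 46°  [V on ray GS]
4. ∠GSR = 51°  [△RSG]
5. ∠RSV = 51°  [V on ray SG]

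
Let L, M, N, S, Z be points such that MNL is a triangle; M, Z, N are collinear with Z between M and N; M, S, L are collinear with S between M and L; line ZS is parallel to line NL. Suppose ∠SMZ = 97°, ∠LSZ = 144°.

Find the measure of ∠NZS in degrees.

1. ∠MSZ = 36°  [linear pair at S on ML]
2. ∠MZS = 47°  [△MZS]
3. ∠NZS = 133°  [linear pair at Z on MN]

∠NZS = 133°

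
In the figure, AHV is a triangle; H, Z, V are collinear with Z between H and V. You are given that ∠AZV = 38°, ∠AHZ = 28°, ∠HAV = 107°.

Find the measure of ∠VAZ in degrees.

∠VAZ = 97°

1. ∠AHV = 28°  [Z on ray HV]
2. ∠AVH = 45°  [△AHV]
3. ∠AVZ = 45°  [Z on ray VH]
4. ∠VAZ = 97°  [△AZV]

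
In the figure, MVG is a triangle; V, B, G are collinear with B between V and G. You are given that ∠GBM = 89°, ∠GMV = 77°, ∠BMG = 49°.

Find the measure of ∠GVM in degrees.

1. ∠BGM = 42°  [△MBG]
2. ∠MGV = 42°  [B on ray GV]
3. ∠GVM = 61°  [△MVG]

∠GVM = 61°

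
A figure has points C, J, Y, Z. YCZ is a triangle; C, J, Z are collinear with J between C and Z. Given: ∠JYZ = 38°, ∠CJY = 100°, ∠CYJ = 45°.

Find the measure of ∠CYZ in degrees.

1. ∠JCY = 35°  [△YCJ]
2. ∠YJZ = 80°  [linear pair at J on CZ]
3. ∠YCZ = 35°  [J on ray CZ]
4. ∠JZY = 62°  [△YJZ]
5. ∠CZY = 62°  [J on ray ZC]
6. ∠CYZ = 83°  [△YCZ]

∠CYZ = 83°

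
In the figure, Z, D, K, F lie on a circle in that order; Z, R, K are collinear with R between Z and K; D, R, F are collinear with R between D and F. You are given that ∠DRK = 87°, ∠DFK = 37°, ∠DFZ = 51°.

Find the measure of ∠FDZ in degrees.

1. ∠DRZ = 93°  [linear pair at R on ZK]
2. ∠DZK = 37°  [same arc DK]
3. ∠FDZ = 50°  [△ZRD]

∠FDZ = 50°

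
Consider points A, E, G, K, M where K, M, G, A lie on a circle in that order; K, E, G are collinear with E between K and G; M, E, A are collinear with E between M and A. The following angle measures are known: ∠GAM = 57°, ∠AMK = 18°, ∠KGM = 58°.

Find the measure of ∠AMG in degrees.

1. ∠GKM = 57°  [same arc MG]
2. ∠KEM = 105°  [△KEM]
3. ∠GEM = 75°  [linear pair at E on KG]
4. ∠AMG = 47°  [△MEG]

∠AMG = 47°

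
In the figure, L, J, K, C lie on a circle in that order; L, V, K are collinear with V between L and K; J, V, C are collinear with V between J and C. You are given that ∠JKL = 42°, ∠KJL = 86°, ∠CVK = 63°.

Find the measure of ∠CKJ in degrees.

1. ∠JCL = 42°  [same arc LJ]
2. ∠JLK = 52°  [△LJK]
3. ∠CVL = 117°  [linear pair at V on LK]
4. ∠CLK = 21°  [△LVC]
5. ∠JCK = 52°  [same arc JK]
6. ∠CJK = 21°  [same arc KC]
7. ∠CKJ = 107°  [△JKC]

∠CKJ = 107°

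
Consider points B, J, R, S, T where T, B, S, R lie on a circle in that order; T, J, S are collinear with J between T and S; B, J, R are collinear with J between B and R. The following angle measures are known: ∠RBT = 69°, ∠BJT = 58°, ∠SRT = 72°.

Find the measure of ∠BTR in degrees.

∠BTR = 92°

1. ∠RST = 69°  [same arc TR]
2. ∠RJS = 58°  [vertical angles at J]
3. ∠RTS = 39°  [△TSR]
4. ∠RJT = 122°  [linear pair at J on TS]
5. ∠BRT = 19°  [△TJR]
6. ∠BTR = 92°  [△TBR]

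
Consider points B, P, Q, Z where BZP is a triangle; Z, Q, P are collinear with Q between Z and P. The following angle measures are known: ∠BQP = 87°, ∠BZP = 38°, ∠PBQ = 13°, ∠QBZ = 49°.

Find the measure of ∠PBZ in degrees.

∠PBZ = 62°

1. ∠BPQ = 80°  [△BQP]
2. ∠BPZ = 80°  [Q on ray PZ]
3. ∠PBZ = 62°  [△BZP]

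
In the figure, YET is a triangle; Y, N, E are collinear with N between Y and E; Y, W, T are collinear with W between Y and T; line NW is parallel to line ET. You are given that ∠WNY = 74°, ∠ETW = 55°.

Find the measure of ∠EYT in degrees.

∠EYT = 51°

1. ∠TEY = 74°  [NW∥ET, corresponding at N]
2. ∠ETY = 55°  [W on ray TY]
3. ∠EYT = 51°  [△YET]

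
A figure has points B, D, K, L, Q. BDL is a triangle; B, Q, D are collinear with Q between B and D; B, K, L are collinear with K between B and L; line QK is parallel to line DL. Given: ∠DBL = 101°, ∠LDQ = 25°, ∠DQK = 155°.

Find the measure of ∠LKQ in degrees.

1. ∠KBQ = 101°  [Q on BD, K on BL]
2. ∠BQK = 25°  [linear pair at Q on BD]
3. ∠BKQ = 54°  [△BQK]
4. ∠LKQ = 126°  [linear pair at K on BL]

∠LKQ = 126°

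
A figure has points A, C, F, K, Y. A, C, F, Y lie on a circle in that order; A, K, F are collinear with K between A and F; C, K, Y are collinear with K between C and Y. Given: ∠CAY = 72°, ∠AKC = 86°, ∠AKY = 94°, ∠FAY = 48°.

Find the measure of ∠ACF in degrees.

1. ∠CFY = 108°  [cyclic ACFY, opposite ∠A+∠F]
2. ∠CKF = 94°  [linear pair at K on AF]
3. ∠FCY = 48°  [same arc FY]
4. ∠CYF = 24°  [△CFY]
5. ∠AFC = 38°  [△CKF]
6. ∠CAF = 24°  [same arc CF]
7. ∠ACF = 118°  [△ACF]

∠ACF = 118°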